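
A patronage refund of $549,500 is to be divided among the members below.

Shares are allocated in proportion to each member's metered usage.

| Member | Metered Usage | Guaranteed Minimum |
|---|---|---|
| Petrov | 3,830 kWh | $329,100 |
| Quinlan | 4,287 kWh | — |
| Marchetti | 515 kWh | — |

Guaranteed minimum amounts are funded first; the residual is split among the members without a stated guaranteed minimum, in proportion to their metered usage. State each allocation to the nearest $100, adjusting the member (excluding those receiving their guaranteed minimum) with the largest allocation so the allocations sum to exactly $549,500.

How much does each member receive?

Petrov: $329,100 · Quinlan: $196,800 · Marchetti: $23,600

Minimums first: Petrov $329,100. Balance $220,400.
Balance split over remaining metered usage 4,802: Quinlan 196,762.77 → $196,800; Marchetti 23,637.23 → $23,600.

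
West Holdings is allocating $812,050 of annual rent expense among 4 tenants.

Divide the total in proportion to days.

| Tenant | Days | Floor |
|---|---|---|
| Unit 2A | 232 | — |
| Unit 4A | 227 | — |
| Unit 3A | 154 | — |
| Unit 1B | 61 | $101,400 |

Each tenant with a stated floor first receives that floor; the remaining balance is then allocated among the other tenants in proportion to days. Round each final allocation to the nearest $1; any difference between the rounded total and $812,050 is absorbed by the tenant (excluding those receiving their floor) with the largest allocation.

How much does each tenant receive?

Unit 2A: $268,957 · Unit 4A: $263,161 · Unit 3A: $178,532 · Unit 1B: $101,400

Guaranteed amounts: Unit 1B $101,400. Balance $710,650.
Balance split over remaining days 613: Unit 2A 268,957.26 → $268,957; Unit 4A 263,160.77 → $263,161; Unit 3A 178,531.97 → $178,532.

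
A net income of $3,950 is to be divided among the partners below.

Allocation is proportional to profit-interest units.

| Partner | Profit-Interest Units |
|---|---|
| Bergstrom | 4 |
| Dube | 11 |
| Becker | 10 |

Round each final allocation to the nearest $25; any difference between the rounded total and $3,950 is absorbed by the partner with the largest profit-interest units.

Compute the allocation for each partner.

Profit-interest units total: 4 + 11 + 10 = 25.
Pro-rata amounts: Bergstrom 632.00; Dube 1,738.00; Becker 1,580.00.
At nearest $25: Bergstrom $625; Dube $1,750; Becker $1,575. Sum = $3,950.
No rounding difference to absorb.

Bergstrom: $625 | Dube: $1,750 | Becker: $1,575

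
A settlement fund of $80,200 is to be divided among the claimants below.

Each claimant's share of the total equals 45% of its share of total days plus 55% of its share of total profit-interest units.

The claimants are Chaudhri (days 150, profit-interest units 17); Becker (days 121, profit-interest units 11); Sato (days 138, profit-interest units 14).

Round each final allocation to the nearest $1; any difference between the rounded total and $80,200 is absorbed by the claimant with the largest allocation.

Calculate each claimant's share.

Totals — days 409, profit-interest units 42.
Blended shares (45% days + 55% profit-interest units): Chaudhri 0.3877; Becker 0.2772; Sato 0.3352.
Proportional shares: Chaudhri 31,089.99; Becker 22,229.61; Sato 26,880.40.
After rounding ($1): Chaudhri $31,090; Becker $22,230; Sato $26,880. Sum = $80,200.
No rounding difference to absorb.

Chaudhri: $31,090 · Becker: $22,230 · Sato: $26,880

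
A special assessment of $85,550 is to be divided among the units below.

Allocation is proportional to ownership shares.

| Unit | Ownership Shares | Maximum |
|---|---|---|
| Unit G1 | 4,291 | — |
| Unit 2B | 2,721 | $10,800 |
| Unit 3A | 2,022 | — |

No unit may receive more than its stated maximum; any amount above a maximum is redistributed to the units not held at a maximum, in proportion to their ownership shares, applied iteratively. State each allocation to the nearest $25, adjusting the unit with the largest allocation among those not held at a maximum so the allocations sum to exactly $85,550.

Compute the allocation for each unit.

Combined ownership shares = 9,034.
Pro-rata shares before constraints: Unit G1 40,634.83; Unit 2B 25,767.27; Unit 3A 19,147.90.
Cap binds for Unit 2B ($10,800); balance $74,750 reallocated over remaining ownership shares 6,313.
Redistributed shares: Unit G1 50,808.21 → $50,800; Unit 3A 23,941.79 → $23,950.

Unit G1: $50,800 | Unit 2B: $10,800 | Unit 3A: $23,950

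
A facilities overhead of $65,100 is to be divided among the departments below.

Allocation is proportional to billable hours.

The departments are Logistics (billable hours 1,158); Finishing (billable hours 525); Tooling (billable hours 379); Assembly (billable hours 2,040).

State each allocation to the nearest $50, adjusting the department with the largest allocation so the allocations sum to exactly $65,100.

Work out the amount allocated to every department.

Logistics: $18,400 | Finishing: $8,350 | Tooling: $6,000 | Assembly: $32,350

Sum of billable hours: 4,102.
Pro-rata amounts: Logistics 1,158/4,102 × $65,100 = 18,377.82; Finishing 525/4,102 × $65,100 = 8,331.91; Tooling 379/4,102 × $65,100 = 6,014.85; Assembly 2,040/4,102 × $65,100 = 32,375.43.
At nearest $50: Logistics $18,400; Finishing $8,350; Tooling $6,000; Assembly $32,400. Sum = $65,150.
Difference $65,100 − $65,150 = −$50 applied to largest allocation (Assembly): Assembly becomes $32,350.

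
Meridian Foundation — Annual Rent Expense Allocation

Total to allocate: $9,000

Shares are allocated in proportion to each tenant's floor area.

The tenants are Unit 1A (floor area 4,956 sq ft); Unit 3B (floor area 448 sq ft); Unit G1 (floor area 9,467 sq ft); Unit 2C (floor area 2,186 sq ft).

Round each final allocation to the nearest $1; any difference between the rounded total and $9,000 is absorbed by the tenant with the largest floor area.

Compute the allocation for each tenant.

Unit 1A: $2,615 | Unit 3B: $236 | Unit G1: $4,996 | Unit 2C: $1,153

Total floor area = 17,057.
Unrounded shares: Unit 1A 4,956/17,057 × $9,000 = 2,615.00; Unit 3B 448/17,057 × $9,000 = 236.38; Unit G1 9,467/17,057 × $9,000 = 4,995.19; Unit 2C 2,186/17,057 × $9,000 = 1,153.43.
After rounding ($1): Unit 1A $2,615; Unit 3B $236; Unit G1 $4,995; Unit 2C $1,153. Sum = $8,999.
Difference $9,000 − $8,999 = +$1 applied to largest floor area (Unit G1): Unit G1 becomes $4,996.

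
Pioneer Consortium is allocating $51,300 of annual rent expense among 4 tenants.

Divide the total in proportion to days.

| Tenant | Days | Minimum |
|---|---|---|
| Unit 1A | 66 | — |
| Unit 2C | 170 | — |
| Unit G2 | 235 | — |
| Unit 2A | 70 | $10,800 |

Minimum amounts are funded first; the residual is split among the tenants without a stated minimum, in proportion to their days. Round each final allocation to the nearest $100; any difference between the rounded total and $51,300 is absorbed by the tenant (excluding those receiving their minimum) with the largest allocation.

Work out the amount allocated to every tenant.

Unit 1A: $5,700 · Unit 2C: $14,600 · Unit G2: $20,200 · Unit 2A: $10,800

Fund the minimums — Unit 2A $10,800. Remaining pool $40,500.
Remaining pool split over remaining days 471: Unit 1A 5,675.16 → $5,700; Unit 2C 14,617.83 → $14,600; Unit G2 20,207.01 → $20,200.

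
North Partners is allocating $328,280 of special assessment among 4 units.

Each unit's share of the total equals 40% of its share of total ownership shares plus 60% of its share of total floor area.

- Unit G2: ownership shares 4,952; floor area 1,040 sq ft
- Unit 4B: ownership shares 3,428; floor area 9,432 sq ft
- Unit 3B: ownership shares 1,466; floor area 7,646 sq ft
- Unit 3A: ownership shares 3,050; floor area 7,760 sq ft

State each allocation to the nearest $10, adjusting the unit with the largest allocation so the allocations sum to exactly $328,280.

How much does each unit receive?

Totals — ownership shares 12,896, floor area 25,878.
Composite weights (40% ownership shares + 60% floor area): Unit G2 0.1777; Unit 4B 0.3250; Unit 3B 0.2227; Unit 3A 0.2745.
Proportional shares: Unit G2 58,339.02; Unit 4B 106,696.00; Unit 3B 73,124.19; Unit 3A 90,120.79.
Rounded to nearest $10: Unit G2 $58,340; Unit 4B $106,700; Unit 3B $73,120; Unit 3A $90,120. Sum = $328,280.
No rounding difference to absorb.

Unit G2: $58,340; Unit 4B: $106,700; Unit 3B: $73,120; Unit 3A: $90,120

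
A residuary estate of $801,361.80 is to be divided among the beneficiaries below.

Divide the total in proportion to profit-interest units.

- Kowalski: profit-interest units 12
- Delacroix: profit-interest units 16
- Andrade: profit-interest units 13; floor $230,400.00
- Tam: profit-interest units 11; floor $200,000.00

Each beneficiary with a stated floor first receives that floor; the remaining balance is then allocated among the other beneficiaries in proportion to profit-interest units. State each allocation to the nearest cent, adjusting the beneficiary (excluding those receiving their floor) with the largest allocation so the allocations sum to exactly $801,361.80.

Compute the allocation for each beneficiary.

Kowalski: $158,983.63 · Delacroix: $211,978.17 · Andrade: $230,400.00 · Tam: $200,000.00

Guaranteed amounts: Andrade $230,400.00; Tam $200,000.00. Residual $370,961.80.
Residual split over remaining profit-interest units 28: Kowalski 158,983.6286 → $158,983.63; Delacroix 211,978.1714 → $211,978.17.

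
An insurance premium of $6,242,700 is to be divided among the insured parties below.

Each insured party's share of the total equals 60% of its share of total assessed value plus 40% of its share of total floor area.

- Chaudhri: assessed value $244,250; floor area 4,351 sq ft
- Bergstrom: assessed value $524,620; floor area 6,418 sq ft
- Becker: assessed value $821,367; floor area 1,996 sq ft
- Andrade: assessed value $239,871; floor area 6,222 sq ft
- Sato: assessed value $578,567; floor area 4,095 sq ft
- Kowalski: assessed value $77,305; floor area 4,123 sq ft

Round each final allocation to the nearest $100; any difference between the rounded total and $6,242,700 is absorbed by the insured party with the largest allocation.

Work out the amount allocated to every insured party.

Totals — assessed value 2,485,980, floor area 27,205.
Composite weights (60% assessed value + 40% floor area): Chaudhri 0.1229; Bergstrom 0.2210; Becker 0.2276; Andrade 0.1494; Sato 0.1998; Kowalski 0.0793.
Pro-rata amounts: Chaudhri 767,378.46; Bergstrom 1,379,536.10; Becker 1,420,759.58; Andrade 932,515.12; Sato 1,247,595.46; Kowalski 494,915.28.
After rounding ($100): Chaudhri $767,400; Bergstrom $1,379,500; Becker $1,420,800; Andrade $932,500; Sato $1,247,600; Kowalski $494,900. Sum = $6,242,700.
Sum already equals the total — no adjustment.

Chaudhri: $767,400 · Bergstrom: $1,379,500 · Becker: $1,420,800 · Andrade: $932,500 · Sato: $1,247,600 · Kowalski: $494,900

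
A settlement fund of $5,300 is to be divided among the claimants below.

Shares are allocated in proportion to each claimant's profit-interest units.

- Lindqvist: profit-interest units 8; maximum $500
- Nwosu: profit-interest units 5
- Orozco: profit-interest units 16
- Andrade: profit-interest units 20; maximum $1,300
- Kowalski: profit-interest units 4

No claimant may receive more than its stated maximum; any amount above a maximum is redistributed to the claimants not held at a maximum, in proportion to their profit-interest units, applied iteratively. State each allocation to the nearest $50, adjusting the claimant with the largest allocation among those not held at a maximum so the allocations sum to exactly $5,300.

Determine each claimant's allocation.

Total profit-interest units = 53.
Unconstrained shares: Lindqvist 800.00; Nwosu 500.00; Orozco 1,600.00; Andrade 2,000.00; Kowalski 400.00.
Held at cap: Lindqvist ($500), Andrade ($1,300); balance $3,500 reallocated over remaining profit-interest units 25.
Shares after redistribution: Nwosu 700.00 → $700; Orozco 2,240.00 → $2,250; Kowalski 560.00 → $550.

Lindqvist: $500; Nwosu: $700; Orozco: $2,250; Andrade: $1,300; Kowalski: $550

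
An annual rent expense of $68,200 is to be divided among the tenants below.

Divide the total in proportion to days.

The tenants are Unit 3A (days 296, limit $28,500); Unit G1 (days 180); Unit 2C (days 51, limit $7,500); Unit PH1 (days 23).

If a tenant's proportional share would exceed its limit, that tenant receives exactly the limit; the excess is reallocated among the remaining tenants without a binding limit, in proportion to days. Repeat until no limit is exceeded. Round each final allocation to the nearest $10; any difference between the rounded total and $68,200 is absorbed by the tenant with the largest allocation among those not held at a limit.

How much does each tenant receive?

Unit 3A: $28,500 · Unit G1: $28,550 · Unit 2C: $7,500 · Unit PH1: $3,650

Total days = 550.
Proportional shares (ignoring caps): Unit 3A 36,704.00; Unit G1 22,320.00; Unit 2C 6,324.00; Unit PH1 2,852.00.
Capped: Unit 3A ($28,500); residual $39,700 reallocated over remaining days 254.
Capped: Unit 2C ($7,500); residual $32,200 reallocated over remaining days 203.
Shares after redistribution: Unit G1 28,551.72 → $28,550; Unit PH1 3,648.28 → $3,650.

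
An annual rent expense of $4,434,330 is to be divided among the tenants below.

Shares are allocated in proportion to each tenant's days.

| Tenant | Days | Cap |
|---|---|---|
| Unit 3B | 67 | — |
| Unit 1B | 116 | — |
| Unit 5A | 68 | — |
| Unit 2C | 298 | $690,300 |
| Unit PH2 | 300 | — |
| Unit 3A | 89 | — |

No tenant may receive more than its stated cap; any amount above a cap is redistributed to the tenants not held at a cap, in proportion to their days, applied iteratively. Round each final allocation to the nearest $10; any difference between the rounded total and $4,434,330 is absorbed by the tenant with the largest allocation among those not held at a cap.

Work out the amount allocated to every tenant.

Sum of days: 938.
Unconstrained shares: Unit 3B 316,737.86; Unit 1B 548,381.96; Unit 5A 321,465.29; Unit 2C 1,408,774.35; Unit PH2 1,418,229.21; Unit 3A 420,741.33.
Capped: Unit 2C ($690,300); residual $3,744,030 reallocated over remaining days 640.
Remaining shares: Unit 3B 391,953.14 → $391,950; Unit 1B 678,605.44 → $678,610; Unit 5A 397,803.19 → $397,800; Unit PH2 1,755,014.06 → $1,755,010; Unit 3A 520,654.17 → $520,650.
Rounding difference +$10 applied to Unit PH2 → $1,755,020.

Unit 3B: $391,950 | Unit 1B: $678,610 | Unit 5A: $397,800 | Unit 2C: $690,300 | Unit PH2: $1,755,020 | Unit 3A: $520,650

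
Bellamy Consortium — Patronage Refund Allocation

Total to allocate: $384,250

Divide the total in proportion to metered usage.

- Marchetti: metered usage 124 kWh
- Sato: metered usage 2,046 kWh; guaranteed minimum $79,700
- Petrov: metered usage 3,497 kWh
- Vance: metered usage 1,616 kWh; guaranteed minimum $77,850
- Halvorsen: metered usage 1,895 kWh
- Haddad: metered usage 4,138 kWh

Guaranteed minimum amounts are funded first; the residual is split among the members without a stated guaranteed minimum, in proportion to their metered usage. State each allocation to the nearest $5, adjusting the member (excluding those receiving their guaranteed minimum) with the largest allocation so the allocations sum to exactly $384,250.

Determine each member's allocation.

Guaranteed amounts: Sato $79,700; Vance $77,850. Residual $226,700.
Residual split over remaining metered usage 9,654: Marchetti 2,911.83 → $2,910; Petrov 82,118.28 → $82,120; Halvorsen 44,499.33 → $44,500; Haddad 97,170.56 → $97,170.

Marchetti: $2,910 | Sato: $79,700 | Petrov: $82,120 | Vance: $77,850 | Halvorsen: $44,500 | Haddad: $97,170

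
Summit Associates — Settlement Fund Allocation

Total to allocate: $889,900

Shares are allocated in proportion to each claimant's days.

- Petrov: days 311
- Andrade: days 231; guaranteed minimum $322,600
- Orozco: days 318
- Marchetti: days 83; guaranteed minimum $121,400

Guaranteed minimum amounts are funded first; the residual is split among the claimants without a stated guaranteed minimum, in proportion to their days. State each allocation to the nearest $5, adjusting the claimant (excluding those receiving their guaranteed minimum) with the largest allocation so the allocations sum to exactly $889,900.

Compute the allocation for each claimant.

Minimums first: Andrade $322,600; Marchetti $121,400. Balance $445,900.
Balance split over remaining days 629: Petrov 220,468.84 → $220,470; Orozco 225,431.16 → $225,430.

Petrov: $220,470 | Andrade: $322,600 | Orozco: $225,430 | Marchetti: $121,400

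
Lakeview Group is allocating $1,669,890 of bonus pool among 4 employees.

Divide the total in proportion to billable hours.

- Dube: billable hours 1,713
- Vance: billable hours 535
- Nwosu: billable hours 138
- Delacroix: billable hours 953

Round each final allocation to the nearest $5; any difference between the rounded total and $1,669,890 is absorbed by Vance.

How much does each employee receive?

Dube: $856,700; Vance: $267,565; Nwosu: $69,015; Delacroix: $476,610

Total billable hours = 3,339.
Unrounded shares: Dube 1,713/3,339 × $1,669,890 = 856,700.08; Vance 535/3,339 × $1,669,890 = 267,562.49; Nwosu 138/3,339 × $1,669,890 = 69,016.12; Delacroix 953/3,339 × $1,669,890 = 476,611.31.
Rounded to nearest $5: Dube $856,700; Vance $267,560; Nwosu $69,015; Delacroix $476,610. Sum = $1,669,885.
Difference $1,669,890 − $1,669,885 = +$5 applied to Vance: Vance becomes $267,565.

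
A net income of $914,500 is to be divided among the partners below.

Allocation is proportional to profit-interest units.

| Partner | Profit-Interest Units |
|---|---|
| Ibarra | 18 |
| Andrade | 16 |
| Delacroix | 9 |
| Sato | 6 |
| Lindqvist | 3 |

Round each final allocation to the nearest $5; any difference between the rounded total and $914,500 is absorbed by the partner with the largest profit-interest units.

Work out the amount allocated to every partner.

Ibarra: $316,555 | Andrade: $281,385 | Delacroix: $158,280 | Sato: $105,520 | Lindqvist: $52,760

Sum of profit-interest units: 52.
Raw shares: Ibarra 18/52 × $914,500 = 316,557.69; Andrade 16/52 × $914,500 = 281,384.62; Delacroix 9/52 × $914,500 = 158,278.85; Sato 6/52 × $914,500 = 105,519.23; Lindqvist 3/52 × $914,500 = 52,759.62.
Rounded to nearest $5: Ibarra $316,560; Andrade $281,385; Delacroix $158,280; Sato $105,520; Lindqvist $52,760. Sum = $914,505.
Difference $914,500 − $914,505 = −$5 applied to largest profit-interest units (Ibarra): Ibarra becomes $316,555.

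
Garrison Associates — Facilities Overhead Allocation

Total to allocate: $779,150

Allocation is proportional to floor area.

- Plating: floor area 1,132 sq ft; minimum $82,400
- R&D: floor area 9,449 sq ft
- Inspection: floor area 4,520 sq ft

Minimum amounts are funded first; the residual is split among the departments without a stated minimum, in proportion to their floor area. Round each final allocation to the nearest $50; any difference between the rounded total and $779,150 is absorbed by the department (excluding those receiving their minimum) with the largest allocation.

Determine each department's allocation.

Minimums first: Plating $82,400. Balance $696,750.
Balance split over remaining floor area 13,969: R&D 471,300.08 → $471,300; Inspection 225,449.92 → $225,450.

Plating: $82,400 | R&D: $471,300 | Inspection: $225,450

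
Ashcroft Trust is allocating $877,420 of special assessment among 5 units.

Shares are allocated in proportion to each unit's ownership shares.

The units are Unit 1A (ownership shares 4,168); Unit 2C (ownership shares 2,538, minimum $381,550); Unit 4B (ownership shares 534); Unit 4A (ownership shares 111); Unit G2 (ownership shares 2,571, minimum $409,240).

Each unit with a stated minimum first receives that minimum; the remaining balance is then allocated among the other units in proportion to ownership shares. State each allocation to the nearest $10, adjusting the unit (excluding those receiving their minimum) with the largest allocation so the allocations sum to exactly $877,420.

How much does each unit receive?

Unit 1A: $75,020 · Unit 2C: $381,550 · Unit 4B: $9,610 · Unit 4A: $2,000 · Unit G2: $409,240

Minimums first: Unit 2C $381,550; Unit G2 $409,240. Residual $86,630.
Residual split over remaining ownership shares 4,813: Unit 1A 75,020.54 → $75,020; Unit 4B 9,611.56 → $9,610; Unit 4A 1,997.91 → $2,000.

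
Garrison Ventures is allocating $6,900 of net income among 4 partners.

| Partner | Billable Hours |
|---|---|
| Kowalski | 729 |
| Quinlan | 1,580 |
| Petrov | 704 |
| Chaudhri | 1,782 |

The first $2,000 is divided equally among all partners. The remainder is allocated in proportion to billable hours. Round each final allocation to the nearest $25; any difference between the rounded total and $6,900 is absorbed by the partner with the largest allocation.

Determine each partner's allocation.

$2,000 shared equally gives $500 per partner.
Remainder $4,900 by billable hours (total 4,795): Kowalski 744.96 → $750; Quinlan 1,614.60 → $1,625; Petrov 719.42 → $725; Chaudhri 1,821.02 → $1,825.
Rounding difference −$25 on remainder applied to Chaudhri.
Totals: Kowalski $500 + $750 = $1,250; Quinlan $500 + $1,625 = $2,125; Petrov $500 + $725 = $1,225; Chaudhri $500 + $1,800 = $2,300.

Kowalski: $1,250 · Quinlan: $2,125 · Petrov: $1,225 · Chaudhri: $2,300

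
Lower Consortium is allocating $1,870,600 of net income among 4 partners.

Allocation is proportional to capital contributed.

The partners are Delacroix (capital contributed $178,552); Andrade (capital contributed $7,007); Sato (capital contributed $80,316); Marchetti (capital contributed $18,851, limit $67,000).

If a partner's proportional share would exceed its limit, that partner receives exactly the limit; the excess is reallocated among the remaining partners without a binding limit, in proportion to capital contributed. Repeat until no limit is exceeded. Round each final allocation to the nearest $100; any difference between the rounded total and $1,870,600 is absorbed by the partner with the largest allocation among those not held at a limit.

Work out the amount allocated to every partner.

Sum of capital contributed: 284,726.
Proportional shares (ignoring caps): Delacroix 1,173,055.40; Andrade 46,034.76; Sato 527,662.07; Marchetti 123,847.77.
Held at cap: Marchetti ($67,000); residual $1,803,600 reallocated over remaining capital contributed 265,875.
Redistributed shares: Delacroix 1,211,232.30 → $1,211,200; Andrade 47,532.96 → $47,500; Sato 544,834.74 → $544,800.
Rounding difference +$100 applied to Delacroix → $1,211,300.

Delacroix: $1,211,300 | Andrade: $47,500 | Sato: $544,800 | Marchetti: $67,000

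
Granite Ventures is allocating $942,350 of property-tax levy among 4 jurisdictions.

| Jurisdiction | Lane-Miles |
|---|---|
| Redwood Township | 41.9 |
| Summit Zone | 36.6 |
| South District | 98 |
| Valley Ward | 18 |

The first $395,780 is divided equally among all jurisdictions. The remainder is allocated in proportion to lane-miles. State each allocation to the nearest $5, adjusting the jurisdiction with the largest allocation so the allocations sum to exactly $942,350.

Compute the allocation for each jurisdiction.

Redwood Township: $216,690 · Summit Zone: $201,795 · South District: $374,340 · Valley Ward: $149,525

Equal tier: $395,780 ÷ 4 = $98,945 apiece.
Remainder $546,570 by lane-miles (total 194.5): Redwood Township 117,744.39 → $117,745; Summit Zone 102,850.70 → $102,850; South District 275,392.60 → $275,395; Valley Ward 50,582.31 → $50,580.
Totals: Redwood Township $98,945 + $117,745 = $216,690; Summit Zone $98,945 + $102,850 = $201,795; South District $98,945 + $275,395 = $374,340; Valley Ward $98,945 + $50,580 = $149,525.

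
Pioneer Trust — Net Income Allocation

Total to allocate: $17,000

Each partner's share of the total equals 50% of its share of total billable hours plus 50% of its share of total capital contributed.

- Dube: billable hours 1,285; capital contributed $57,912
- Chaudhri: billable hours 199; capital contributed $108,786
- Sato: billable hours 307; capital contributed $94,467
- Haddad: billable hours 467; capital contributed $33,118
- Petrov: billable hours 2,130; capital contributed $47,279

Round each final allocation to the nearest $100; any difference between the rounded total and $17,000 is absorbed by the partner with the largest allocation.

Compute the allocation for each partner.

Dube: $3,900; Chaudhri: $3,100; Sato: $2,900; Haddad: $1,700; Petrov: $5,400

Totals — billable hours 4,388, capital contributed 341,562.
Composite weights (50% billable hours + 50% capital contributed): Dube 0.2312; Chaudhri 0.1819; Sato 0.1733; Haddad 0.1017; Petrov 0.3119.
Proportional shares: Dube 3,930.35; Chaudhri 3,092.70; Sato 2,945.56; Haddad 1,728.79; Petrov 5,302.60.
After rounding ($100): Dube $3,900; Chaudhri $3,100; Sato $2,900; Haddad $1,700; Petrov $5,300. Sum = $16,900.
Difference $17,000 − $16,900 = +$100 applied to largest allocation (Petrov): Petrov becomes $5,400.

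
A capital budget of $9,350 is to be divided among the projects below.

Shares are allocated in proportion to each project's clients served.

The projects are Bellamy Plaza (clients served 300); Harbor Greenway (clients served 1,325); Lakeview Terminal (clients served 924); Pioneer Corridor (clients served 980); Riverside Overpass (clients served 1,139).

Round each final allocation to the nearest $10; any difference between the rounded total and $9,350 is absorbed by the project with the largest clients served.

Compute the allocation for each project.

Combined clients served = 4,668.
Raw shares: Bellamy Plaza 300/4,668 × $9,350 = 600.90; Harbor Greenway 1,325/4,668 × $9,350 = 2,653.97; Lakeview Terminal 924/4,668 × $9,350 = 1,850.77; Pioneer Corridor 980/4,668 × $9,350 = 1,962.94; Riverside Overpass 1,139/4,668 × $9,350 = 2,281.42.
Rounded to nearest $10: Bellamy Plaza $600; Harbor Greenway $2,650; Lakeview Terminal $1,850; Pioneer Corridor $1,960; Riverside Overpass $2,280. Sum = $9,340.
Difference $9,350 − $9,340 = +$10 applied to largest clients served (Harbor Greenway): Harbor Greenway becomes $2,660.

Bellamy Plaza: $600 | Harbor Greenway: $2,660 | Lakeview Terminal: $1,850 | Pioneer Corridor: $1,960 | Riverside Overpass: $2,280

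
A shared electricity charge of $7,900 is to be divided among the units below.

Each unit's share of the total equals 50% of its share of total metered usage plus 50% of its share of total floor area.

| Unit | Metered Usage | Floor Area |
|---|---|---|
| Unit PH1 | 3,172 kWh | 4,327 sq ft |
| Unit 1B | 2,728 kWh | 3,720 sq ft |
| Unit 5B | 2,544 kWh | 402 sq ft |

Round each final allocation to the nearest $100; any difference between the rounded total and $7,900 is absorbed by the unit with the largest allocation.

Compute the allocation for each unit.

Unit PH1: $3,500; Unit 1B: $3,000; Unit 5B: $1,400

Totals — metered usage 8,444, floor area 8,449.
Composite weights (50% metered usage + 50% floor area): Unit PH1 0.4439; Unit 1B 0.3817; Unit 5B 0.1744.
Raw shares: Unit PH1 3,506.74; Unit 1B 3,015.27; Unit 5B 1,377.99.
After rounding ($100): Unit PH1 $3,500; Unit 1B $3,000; Unit 5B $1,400. Sum = $7,900.
Rounded total matches; no reconciliation needed.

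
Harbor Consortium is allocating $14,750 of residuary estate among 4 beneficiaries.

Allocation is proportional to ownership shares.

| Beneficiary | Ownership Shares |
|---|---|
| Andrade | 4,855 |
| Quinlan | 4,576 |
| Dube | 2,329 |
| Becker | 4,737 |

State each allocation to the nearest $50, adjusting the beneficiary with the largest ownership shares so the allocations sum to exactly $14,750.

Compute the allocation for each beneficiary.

Combined ownership shares = 4,855 + 4,576 + 2,329 + 4,737 = 16,497.
Unrounded shares: Andrade 4,340.87; Quinlan 4,091.41; Dube 2,082.36; Becker 4,235.36.
After rounding ($50): Andrade $4,350; Quinlan $4,100; Dube $2,100; Becker $4,250. Sum = $14,800.
Difference $14,750 − $14,800 = −$50 applied to largest ownership shares (Andrade): Andrade becomes $4,300.

Andrade: $4,300 | Quinlan: $4,100 | Dube: $2,100 | Becker: $4,250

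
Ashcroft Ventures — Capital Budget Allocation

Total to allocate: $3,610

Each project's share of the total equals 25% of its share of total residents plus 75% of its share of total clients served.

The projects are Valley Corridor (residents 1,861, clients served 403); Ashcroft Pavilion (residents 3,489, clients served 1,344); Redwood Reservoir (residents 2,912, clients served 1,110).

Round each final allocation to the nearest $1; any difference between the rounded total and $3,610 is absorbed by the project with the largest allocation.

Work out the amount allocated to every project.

Valley Corridor: $585 | Ashcroft Pavilion: $1,655 | Redwood Reservoir: $1,370

Residents total 8,262; clients served total 2,857.
Blended shares (25% residents + 75% clients served): Valley Corridor 0.1621; Ashcroft Pavilion 0.4584; Redwood Reservoir 0.3795.
Pro-rata amounts: Valley Corridor 585.20; Ashcroft Pavilion 1,654.79; Redwood Reservoir 1,370.01.
After rounding ($1): Valley Corridor $585; Ashcroft Pavilion $1,655; Redwood Reservoir $1,370. Sum = $3,610.
No rounding difference to absorb.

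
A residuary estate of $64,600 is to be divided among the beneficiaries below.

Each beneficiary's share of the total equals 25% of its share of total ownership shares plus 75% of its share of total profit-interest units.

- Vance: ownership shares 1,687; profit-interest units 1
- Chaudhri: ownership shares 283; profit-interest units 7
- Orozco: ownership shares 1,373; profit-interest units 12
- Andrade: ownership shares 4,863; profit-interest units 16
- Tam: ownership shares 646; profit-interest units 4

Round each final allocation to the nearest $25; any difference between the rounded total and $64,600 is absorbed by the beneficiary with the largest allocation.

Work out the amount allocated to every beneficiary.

Ownership shares total 8,852; profit-interest units total 40.
Composite weights (25% ownership shares + 75% profit-interest units): Vance 0.0664; Chaudhri 0.1392; Orozco 0.2638; Andrade 0.4373; Tam 0.0932.
Proportional shares: Vance 4,289.09; Chaudhri 8,995.07; Orozco 17,039.96; Andrade 28,252.28; Tam 6,023.59.
After rounding ($25): Vance $4,300; Chaudhri $9,000; Orozco $17,050; Andrade $28,250; Tam $6,025. Sum = $64,625.
Difference $64,600 − $64,625 = −$25 applied to largest allocation (Andrade): Andrade becomes $28,225.

Vance: $4,300 | Chaudhri: $9,000 | Orozco: $17,050 | Andrade: $28,225 | Tam: $6,025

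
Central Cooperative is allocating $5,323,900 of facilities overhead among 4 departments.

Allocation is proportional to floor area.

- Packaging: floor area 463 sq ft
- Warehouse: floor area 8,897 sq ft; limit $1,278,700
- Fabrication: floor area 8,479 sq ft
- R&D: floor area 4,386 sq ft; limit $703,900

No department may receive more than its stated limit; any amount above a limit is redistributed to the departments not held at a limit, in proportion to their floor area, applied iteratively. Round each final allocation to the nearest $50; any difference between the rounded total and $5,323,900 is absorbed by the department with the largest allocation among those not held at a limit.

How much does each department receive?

Packaging: $173,000 | Warehouse: $1,278,700 | Fabrication: $3,168,300 | R&D: $703,900

Combined floor area = 22,225.
Unconstrained shares: Packaging 110,909.59; Warehouse 2,131,236.82; Fabrication 2,031,106.78; R&D 1,050,646.81.
Cap binds for Warehouse ($1,278,700), R&D ($703,900); balance $3,341,300 reallocated over remaining floor area 8,942.
Redistributed shares: Packaging 173,006.25 → $173,000; Fabrication 3,168,293.75 → $3,168,300.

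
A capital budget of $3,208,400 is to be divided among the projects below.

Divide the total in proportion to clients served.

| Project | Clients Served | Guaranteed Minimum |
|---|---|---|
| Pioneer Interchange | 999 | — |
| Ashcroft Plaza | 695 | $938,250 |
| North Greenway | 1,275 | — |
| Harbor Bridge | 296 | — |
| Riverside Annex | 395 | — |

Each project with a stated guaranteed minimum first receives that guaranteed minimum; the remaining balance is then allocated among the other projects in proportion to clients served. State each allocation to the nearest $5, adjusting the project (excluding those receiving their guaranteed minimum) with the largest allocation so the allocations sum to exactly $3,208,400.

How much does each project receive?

Pioneer Interchange: $764,885 | Ashcroft Plaza: $938,250 | North Greenway: $976,205 | Harbor Bridge: $226,630 | Riverside Annex: $302,430

Guaranteed amounts: Ashcroft Plaza $938,250. Remaining pool $2,270,150.
Remaining pool split over remaining clients served 2,965: Pioneer Interchange 764,883.59 → $764,885; North Greenway 976,202.78 → $976,205; Harbor Bridge 226,632.18 → $226,630; Riverside Annex 302,431.45 → $302,430.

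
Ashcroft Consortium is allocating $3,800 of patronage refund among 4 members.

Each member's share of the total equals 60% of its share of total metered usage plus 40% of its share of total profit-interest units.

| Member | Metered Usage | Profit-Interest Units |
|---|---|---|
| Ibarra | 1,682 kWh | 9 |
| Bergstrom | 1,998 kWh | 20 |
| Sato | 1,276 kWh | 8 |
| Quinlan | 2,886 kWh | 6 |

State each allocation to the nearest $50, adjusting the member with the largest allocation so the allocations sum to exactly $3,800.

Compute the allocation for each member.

Metered usage total 7,842; profit-interest units total 43.
Combined weights (60% metered usage + 40% profit-interest units): Ibarra 0.2124; Bergstrom 0.3389; Sato 0.1720; Quinlan 0.2766.
Unrounded shares: Ibarra 807.17; Bergstrom 1,287.88; Sato 653.78; Quinlan 1,051.17.
After rounding ($50): Ibarra $800; Bergstrom $1,300; Sato $650; Quinlan $1,050. Sum = $3,800.
No rounding difference to absorb.

Ibarra: $800; Bergstrom: $1,300; Sato: $650; Quinlan: $1,050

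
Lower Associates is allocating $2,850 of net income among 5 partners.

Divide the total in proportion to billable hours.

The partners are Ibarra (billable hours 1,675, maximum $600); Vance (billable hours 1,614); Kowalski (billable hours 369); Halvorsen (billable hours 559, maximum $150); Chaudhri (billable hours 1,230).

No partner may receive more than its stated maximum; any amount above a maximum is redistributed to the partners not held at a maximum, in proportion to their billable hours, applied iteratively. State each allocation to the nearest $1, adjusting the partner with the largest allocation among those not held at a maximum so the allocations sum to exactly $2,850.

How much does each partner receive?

Sum of billable hours: 5,447.
Unconstrained shares: Ibarra 876.40; Vance 844.48; Kowalski 193.07; Halvorsen 292.48; Chaudhri 643.57.
Cap binds for Ibarra ($600), Halvorsen ($150); balance $2,100 reallocated over remaining billable hours 3,213.
Redistributed shares: Vance 1,054.90 → $1,055; Kowalski 241.18 → $241; Chaudhri 803.92 → $804.

Ibarra: $600 · Vance: $1,055 · Kowalski: $241 · Halvorsen: $150 · Chaudhri: $804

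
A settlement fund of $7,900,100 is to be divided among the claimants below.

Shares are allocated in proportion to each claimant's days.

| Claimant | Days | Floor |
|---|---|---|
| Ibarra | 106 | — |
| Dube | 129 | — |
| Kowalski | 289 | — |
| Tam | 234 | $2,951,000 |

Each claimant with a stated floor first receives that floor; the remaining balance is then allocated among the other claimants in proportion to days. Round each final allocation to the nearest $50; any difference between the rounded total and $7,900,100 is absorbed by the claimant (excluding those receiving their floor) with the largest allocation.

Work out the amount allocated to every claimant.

Ibarra: $1,001,150 | Dube: $1,218,400 | Kowalski: $2,729,550 | Tam: $2,951,000

Fund the minimums — Tam $2,951,000. Residual $4,949,100.
Residual split over remaining days 524: Ibarra 1,001,153.82 → $1,001,150; Dube 1,218,385.31 → $1,218,400; Kowalski 2,729,560.88 → $2,729,550.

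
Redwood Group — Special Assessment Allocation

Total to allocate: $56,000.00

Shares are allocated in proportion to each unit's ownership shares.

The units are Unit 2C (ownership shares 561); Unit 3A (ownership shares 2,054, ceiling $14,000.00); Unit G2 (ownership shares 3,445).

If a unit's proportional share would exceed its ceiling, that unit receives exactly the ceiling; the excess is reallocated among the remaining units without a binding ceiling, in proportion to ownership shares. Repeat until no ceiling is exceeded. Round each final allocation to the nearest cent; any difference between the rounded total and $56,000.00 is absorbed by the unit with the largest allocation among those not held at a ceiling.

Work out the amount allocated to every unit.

Ownership shares total: 6,060.
Proportional shares (ignoring caps): Unit 2C 5,184.1584; Unit 3A 18,980.8581; Unit G2 31,834.9835.
Cap binds for Unit 3A ($14,000.00); remaining pool $42,000.00 reallocated over remaining ownership shares 4,006.
Shares after redistribution: Unit 2C 5,881.6775 → $5,881.68; Unit G2 36,118.3225 → $36,118.32.

Unit 2C: $5,881.68 · Unit 3A: $14,000.00 · Unit G2: $36,118.32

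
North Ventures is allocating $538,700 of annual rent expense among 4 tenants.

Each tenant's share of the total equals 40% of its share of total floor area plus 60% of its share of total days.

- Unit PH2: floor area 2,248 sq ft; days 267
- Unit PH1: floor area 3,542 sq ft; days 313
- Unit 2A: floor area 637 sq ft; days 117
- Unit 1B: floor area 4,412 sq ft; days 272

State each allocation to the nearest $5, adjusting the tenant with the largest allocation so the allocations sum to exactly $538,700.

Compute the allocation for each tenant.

Unit PH2: $133,750 | Unit PH1: $174,820 | Unit 2A: $51,690 | Unit 1B: $178,440

Totals — floor area 10,839, days 969.
Composite weights (40% floor area + 60% days): Unit PH2 0.2483; Unit PH1 0.3245; Unit 2A 0.0960; Unit 1B 0.3312.
Unrounded shares: Unit PH2 133,751.00; Unit PH1 174,819.58; Unit 2A 51,690.16; Unit 1B 178,439.26.
After rounding ($5): Unit PH2 $133,750; Unit PH1 $174,820; Unit 2A $51,690; Unit 1B $178,440. Sum = $538,700.
Sum already equals the total — no adjustment.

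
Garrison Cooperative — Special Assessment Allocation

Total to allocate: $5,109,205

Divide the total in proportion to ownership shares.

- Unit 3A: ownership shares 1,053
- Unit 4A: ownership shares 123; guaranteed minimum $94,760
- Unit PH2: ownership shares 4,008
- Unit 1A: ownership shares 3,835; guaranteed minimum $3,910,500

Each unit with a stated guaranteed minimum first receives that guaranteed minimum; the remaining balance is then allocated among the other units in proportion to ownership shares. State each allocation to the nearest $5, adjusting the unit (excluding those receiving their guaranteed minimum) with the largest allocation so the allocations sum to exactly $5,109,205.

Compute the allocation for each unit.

Fund the minimums — Unit 4A $94,760; Unit 1A $3,910,500. Balance $1,103,945.
Balance split over remaining ownership shares 5,061: Unit 3A 229,688.62 → $229,690; Unit PH2 874,256.38 → $874,255.

Unit 3A: $229,690 · Unit 4A: $94,760 · Unit PH2: $874,255 · Unit 1A: $3,910,500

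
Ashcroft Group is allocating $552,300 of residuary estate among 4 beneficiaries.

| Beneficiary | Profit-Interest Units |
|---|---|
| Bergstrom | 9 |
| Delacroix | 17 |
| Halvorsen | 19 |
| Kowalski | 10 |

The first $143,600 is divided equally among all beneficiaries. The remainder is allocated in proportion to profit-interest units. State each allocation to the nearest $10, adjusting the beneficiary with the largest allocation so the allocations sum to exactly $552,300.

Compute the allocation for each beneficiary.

Equal tier: $143,600 ÷ 4 = $35,900 apiece.
Remainder $408,700 by profit-interest units (total 55): Bergstrom 66,878.18 → $66,880; Delacroix 126,325.45 → $126,330; Halvorsen 141,187.27 → $141,190; Kowalski 74,309.09 → $74,310.
Rounding difference −$10 on remainder applied to Halvorsen.
Totals: Bergstrom $35,900 + $66,880 = $102,780; Delacroix $35,900 + $126,330 = $162,230; Halvorsen $35,900 + $141,180 = $177,080; Kowalski $35,900 + $74,310 = $110,210.

Bergstrom: $102,780; Delacroix: $162,230; Halvorsen: $177,080; Kowalski: $110,210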